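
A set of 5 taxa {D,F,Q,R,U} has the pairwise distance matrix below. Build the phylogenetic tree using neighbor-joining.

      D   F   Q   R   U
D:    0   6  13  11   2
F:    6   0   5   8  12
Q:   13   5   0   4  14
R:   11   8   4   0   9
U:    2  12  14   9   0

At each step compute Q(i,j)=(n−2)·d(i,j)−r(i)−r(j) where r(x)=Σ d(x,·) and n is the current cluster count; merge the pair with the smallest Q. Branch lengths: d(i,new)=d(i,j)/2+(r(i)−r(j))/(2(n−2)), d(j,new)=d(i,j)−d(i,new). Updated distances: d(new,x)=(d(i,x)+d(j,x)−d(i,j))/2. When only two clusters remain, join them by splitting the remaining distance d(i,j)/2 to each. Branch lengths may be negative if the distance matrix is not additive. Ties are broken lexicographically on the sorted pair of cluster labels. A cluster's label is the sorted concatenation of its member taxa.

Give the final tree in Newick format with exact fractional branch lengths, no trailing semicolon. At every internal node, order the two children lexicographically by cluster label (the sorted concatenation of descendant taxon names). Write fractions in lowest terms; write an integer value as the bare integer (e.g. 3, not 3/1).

step 1: merge (D,U) at d=2, Q=-63; branch lengths D→1/6, U→11/6; new cluster DU
  updated: d(DU,F)=8, d(DU,Q)=25/2, d(DU,R)=9
step 2: merge (DU,F) at d=8, Q=-69/2; branch lengths DU→49/8, F→15/8; new cluster DFU
  updated: d(DFU,Q)=19/4, d(DFU,R)=9/2
step 3: merge (DFU,Q) at d=19/4, Q=-53/4; branch lengths DFU→21/8, Q→17/8; new cluster DFQU
  updated: d(DFQU,R)=15/8
step 4: merge (DFQU,R) at d=15/8; branch lengths DFQU→15/16, R→15/16; new cluster DFQRU
final tree: ((((D:1/6,U:11/6):49/8,F:15/8):21/8,Q:17/8):15/16,R:15/16)
total length: 133/8

((((D:1/6,U:11/6):49/8,F:15/8):21/8,Q:17/8):15/16,R:15/16)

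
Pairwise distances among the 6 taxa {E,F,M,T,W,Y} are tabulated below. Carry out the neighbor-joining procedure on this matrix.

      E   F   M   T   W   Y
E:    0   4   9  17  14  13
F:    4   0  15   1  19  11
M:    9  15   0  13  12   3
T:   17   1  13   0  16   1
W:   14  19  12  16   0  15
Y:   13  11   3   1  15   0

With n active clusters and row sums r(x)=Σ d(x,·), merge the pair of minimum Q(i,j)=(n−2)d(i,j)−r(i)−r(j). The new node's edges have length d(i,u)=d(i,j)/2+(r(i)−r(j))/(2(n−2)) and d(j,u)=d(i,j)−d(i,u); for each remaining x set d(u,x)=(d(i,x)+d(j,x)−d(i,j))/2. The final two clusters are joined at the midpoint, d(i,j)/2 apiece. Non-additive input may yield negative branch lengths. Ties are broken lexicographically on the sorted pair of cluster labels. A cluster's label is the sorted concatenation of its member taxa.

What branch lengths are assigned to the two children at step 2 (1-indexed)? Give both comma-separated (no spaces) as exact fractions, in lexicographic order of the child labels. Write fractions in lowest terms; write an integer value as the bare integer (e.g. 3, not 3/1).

1. join F+T (d=1, Q=-94) ⇒ FT; edges |F|=3/4, |T|=1/4
  updated: d(E,FT)=10, d(FT,M)=27/2, d(FT,W)=17, d(FT,Y)=11/2
2. join FT+Y (d=11/2, Q=-66) ⇒ FTY; edges |FT|=13/3, |Y|=7/6
  updated: d(E,FTY)=35/4, d(FTY,M)=11/2, d(FTY,W)=53/4
3. join E+W (d=14, Q=-43) ⇒ EW; edges |E|=41/8, |W|=71/8
  updated: d(EW,FTY)=4, d(EW,M)=7/2
4. join EW+FTY (d=4, Q=-13) ⇒ EFTWY; edges |EW|=1, |FTY|=3
  updated: d(EFTWY,M)=5/2
5. join EFTWY+M (d=5/2) ⇒ EFMTWY; edges |EFTWY|=5/4, |M|=5/4
final tree: (((E:41/8,W:71/8):1,((F:3/4,T:1/4):13/3,Y:7/6):3):5/4,M:5/4)
total length: 27

13/3,7/6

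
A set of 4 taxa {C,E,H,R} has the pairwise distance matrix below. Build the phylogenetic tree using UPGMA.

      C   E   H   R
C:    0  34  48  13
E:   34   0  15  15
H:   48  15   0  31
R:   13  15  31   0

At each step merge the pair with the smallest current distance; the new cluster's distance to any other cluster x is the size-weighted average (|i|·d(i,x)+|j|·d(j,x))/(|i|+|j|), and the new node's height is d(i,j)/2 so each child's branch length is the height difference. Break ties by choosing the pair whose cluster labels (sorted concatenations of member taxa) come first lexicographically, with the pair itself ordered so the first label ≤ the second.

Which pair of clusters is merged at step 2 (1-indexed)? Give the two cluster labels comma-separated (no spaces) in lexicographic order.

step 1: merge (C,R) at d=13; branch lengths C→13/2, R→13/2; new cluster CR
  updated: d(CR,E)=49/2, d(CR,H)=79/2
step 2: merge (E,H) at d=15; branch lengths E→15/2, H→15/2; new cluster EH
  updated: d(CR,EH)=32
step 3: merge (CR,EH) at d=32; branch lengths CR→19/2, EH→17/2; new cluster CEHR
final tree: ((C:13/2,R:13/2):19/2,(E:15/2,H:15/2):17/2)
total length: 46

E,H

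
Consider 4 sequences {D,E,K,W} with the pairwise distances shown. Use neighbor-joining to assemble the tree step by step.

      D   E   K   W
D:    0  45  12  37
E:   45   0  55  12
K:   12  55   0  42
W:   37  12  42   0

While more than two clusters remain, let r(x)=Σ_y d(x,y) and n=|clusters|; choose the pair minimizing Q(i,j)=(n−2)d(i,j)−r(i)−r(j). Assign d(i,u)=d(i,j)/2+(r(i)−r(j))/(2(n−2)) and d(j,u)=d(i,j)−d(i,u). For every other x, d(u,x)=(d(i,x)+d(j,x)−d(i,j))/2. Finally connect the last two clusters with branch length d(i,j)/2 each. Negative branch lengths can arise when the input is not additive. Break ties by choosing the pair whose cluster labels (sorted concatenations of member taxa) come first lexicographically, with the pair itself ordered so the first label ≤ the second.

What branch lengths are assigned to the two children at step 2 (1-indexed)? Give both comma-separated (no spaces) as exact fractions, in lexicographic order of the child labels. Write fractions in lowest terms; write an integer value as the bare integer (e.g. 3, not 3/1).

1. join D+K (d=12, Q=-179) ⇒ DK; edges |D|=9/4, |K|=39/4
  updated: d(DK,E)=44, d(DK,W)=67/2
2. join DK+E (d=44, Q=-179/2) ⇒ DEK; edges |DK|=131/4, |E|=45/4
  updated: d(DEK,W)=3/4
3. join DEK+W (d=3/4) ⇒ DEKW; edges |DEK|=3/8, |W|=3/8
final tree: (((D:9/4,K:39/4):131/4,E:45/4):3/8,W:3/8)
total length: 227/4

131/4,45/4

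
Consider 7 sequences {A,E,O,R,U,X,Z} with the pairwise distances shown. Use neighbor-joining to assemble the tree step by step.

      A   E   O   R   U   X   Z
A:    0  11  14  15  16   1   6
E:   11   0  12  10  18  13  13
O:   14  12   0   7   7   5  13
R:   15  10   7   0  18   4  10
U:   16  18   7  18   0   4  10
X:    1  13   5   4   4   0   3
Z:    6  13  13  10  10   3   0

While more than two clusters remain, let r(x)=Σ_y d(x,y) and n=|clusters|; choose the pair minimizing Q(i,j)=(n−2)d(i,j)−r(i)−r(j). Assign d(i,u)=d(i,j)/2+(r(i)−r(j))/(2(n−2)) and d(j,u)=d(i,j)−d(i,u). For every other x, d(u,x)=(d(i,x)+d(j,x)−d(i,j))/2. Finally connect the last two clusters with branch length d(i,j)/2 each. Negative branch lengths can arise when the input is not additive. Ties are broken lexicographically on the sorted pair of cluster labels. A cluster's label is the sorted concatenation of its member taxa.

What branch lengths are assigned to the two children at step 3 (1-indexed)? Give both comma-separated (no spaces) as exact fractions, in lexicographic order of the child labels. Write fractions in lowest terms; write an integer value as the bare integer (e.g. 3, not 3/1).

iteration 1: select O,U (d=7, Q=-96); attach at lengths (2, 5); label the merged cluster OU
  updated: d(A,OU)=23/2, d(E,OU)=23/2, d(OU,R)=9, d(OU,X)=1, d(OU,Z)=8
iteration 2: select E,R (d=10, Q=-133/2); attach at lengths (101/16, 59/16); label the merged cluster ER
  updated: d(A,ER)=8, d(ER,OU)=21/4, d(ER,X)=7/2, d(ER,Z)=13/2
iteration 3: select ER,OU (d=21/4, Q=-133/4); attach at lengths (53/24, 73/24); label the merged cluster EORU
  updated: d(A,EORU)=57/8, d(EORU,X)=-3/8, d(EORU,Z)=37/8
iteration 4: select A,X (d=1, Q=-63/4); attach at lengths (25/8, -17/8); label the merged cluster AX
  updated: d(AX,EORU)=23/8, d(AX,Z)=4
iteration 5: select AX,EORU (d=23/8, Q=-23/2); attach at lengths (9/8, 7/4); label the merged cluster AEORUX
  updated: d(AEORUX,Z)=23/8
iteration 6: select AEORUX,Z (d=23/8); attach at lengths (23/16, 23/16); label the merged cluster AEORUXZ
final tree: (((A:25/8,X:-17/8):9/8,((E:101/16,R:59/16):53/24,(O:2,U:5):73/24):7/4):23/16,Z:23/16)
total length: 29

53/24,73/24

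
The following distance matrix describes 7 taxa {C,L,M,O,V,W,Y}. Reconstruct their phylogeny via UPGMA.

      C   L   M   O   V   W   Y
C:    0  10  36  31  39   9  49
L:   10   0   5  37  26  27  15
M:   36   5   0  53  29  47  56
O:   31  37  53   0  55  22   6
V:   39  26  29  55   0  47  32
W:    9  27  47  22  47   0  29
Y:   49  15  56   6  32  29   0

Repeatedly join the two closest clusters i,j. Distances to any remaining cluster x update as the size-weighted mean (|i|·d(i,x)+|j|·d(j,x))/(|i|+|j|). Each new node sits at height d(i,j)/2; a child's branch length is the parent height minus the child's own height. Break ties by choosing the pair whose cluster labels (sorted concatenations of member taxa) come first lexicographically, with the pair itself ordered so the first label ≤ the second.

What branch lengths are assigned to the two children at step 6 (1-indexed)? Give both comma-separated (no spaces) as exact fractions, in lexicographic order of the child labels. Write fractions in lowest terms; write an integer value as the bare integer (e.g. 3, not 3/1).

61/24,31/6

1. join L+M (d=5) ⇒ LM; edges |L|=5/2, |M|=5/2
  updated: d(C,LM)=23, d(LM,O)=45, d(LM,V)=55/2, d(LM,W)=37, d(LM,Y)=71/2
2. join O+Y (d=6) ⇒ OY; edges |O|=3, |Y|=3
  updated: d(C,OY)=40, d(LM,OY)=161/4, d(OY,V)=87/2, d(OY,W)=51/2
3. join C+W (d=9) ⇒ CW; edges |C|=9/2, |W|=9/2
  updated: d(CW,LM)=30, d(CW,OY)=131/4, d(CW,V)=43
4. join LM+V (d=55/2) ⇒ LMV; edges |LM|=45/4, |V|=55/4
  updated: d(CW,LMV)=103/3, d(LMV,OY)=124/3
5. join CW+OY (d=131/4) ⇒ COWY; edges |CW|=95/8, |OY|=107/8
  updated: d(COWY,LMV)=227/6
6. join COWY+LMV (d=227/6) ⇒ CLMOVWY; edges |COWY|=61/24, |LMV|=31/6
final tree: (((C:9/2,W:9/2):95/8,(O:3,Y:3):107/8):61/24,((L:5/2,M:5/2):45/4,V:55/4):31/6)
total length: 1871/24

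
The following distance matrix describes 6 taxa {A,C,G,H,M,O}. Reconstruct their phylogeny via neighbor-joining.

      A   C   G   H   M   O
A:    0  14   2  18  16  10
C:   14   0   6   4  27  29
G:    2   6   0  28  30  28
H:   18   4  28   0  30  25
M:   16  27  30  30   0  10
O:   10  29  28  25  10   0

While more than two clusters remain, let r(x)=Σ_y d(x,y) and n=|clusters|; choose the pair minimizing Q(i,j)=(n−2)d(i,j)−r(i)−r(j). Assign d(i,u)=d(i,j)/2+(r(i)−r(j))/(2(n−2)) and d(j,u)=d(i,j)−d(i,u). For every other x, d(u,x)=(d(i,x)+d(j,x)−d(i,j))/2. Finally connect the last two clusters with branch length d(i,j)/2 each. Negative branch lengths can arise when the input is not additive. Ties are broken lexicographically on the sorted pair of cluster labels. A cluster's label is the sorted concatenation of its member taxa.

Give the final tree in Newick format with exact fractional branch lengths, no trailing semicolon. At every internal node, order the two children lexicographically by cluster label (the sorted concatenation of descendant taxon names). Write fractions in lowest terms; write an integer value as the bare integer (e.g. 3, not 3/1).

iteration 1: select M,O (d=10, Q=-175); attach at lengths (51/8, 29/8); label the merged cluster MO
  updated: d(A,MO)=8, d(C,MO)=23, d(G,MO)=24, d(H,MO)=45/2
iteration 2: select C,H (d=4, Q=-215/2); attach at lengths (-9/4, 25/4); label the merged cluster CH
  updated: d(A,CH)=14, d(CH,G)=15, d(CH,MO)=83/4
iteration 3: select A,G (d=2, Q=-61); attach at lengths (-13/4, 21/4); label the merged cluster AG
  updated: d(AG,CH)=27/2, d(AG,MO)=15
iteration 4: select AG,CH (d=27/2, Q=-197/4); attach at lengths (31/8, 77/8); label the merged cluster ACGH
  updated: d(ACGH,MO)=89/8
iteration 5: select ACGH,MO (d=89/8); attach at lengths (89/16, 89/16); label the merged cluster ACGHMO
final tree: (((A:-13/4,G:21/4):31/8,(C:-9/4,H:25/4):77/8):89/16,(M:51/8,O:29/8):89/16)
total length: 325/8

(((A:-13/4,G:21/4):31/8,(C:-9/4,H:25/4):77/8):89/16,(M:51/8,O:29/8):89/16)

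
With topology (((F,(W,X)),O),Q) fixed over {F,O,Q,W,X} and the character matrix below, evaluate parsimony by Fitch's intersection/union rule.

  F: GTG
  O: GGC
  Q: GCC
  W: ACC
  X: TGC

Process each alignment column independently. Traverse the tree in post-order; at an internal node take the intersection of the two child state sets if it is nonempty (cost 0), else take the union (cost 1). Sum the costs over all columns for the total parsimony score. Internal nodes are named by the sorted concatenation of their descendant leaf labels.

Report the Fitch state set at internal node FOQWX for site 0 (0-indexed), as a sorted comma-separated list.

site 0, node WX: W={A} ∪ X={T} → {A,T} (+1)
site 0, node FWX: F={G} ∪ WX={A,T} → {A,G,T} (+1)
site 0, node FOWX: FWX={A,G,T} ∩ O={G} → {G} (+0)
site 0, node FOQWX: FOWX={G} ∩ Q={G} → {G} (+0)
site 1, node WX: W={C} ∪ X={G} → {C,G} (+1)
site 1, node FWX: F={T} ∪ WX={C,G} → {C,G,T} (+1)
site 1, node FOWX: FWX={C,G,T} ∩ O={G} → {G} (+0)
site 1, node FOQWX: FOWX={G} ∪ Q={C} → {C,G} (+1)
site 2, node WX: W={C} ∩ X={C} → {C} (+0)
site 2, node FWX: F={G} ∪ WX={C} → {C,G} (+1)
site 2, node FOWX: FWX={C,G} ∩ O={C} → {C} (+0)
site 2, node FOQWX: FOWX={C} ∩ Q={C} → {C} (+0)
per-site changes: [2, 3, 1]; total = 6

G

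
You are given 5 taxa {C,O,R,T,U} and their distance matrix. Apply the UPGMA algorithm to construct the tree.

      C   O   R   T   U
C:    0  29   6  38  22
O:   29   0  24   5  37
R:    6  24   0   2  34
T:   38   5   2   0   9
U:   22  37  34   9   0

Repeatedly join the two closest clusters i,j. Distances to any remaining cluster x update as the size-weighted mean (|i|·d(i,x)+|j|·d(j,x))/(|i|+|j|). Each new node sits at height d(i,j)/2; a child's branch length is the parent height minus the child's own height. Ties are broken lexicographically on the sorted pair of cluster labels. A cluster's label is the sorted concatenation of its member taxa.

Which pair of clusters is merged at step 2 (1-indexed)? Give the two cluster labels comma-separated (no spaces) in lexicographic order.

iteration 1: select R,T (d=2); attach at lengths (1, 1); label the merged cluster RT
  updated: d(C,RT)=22, d(O,RT)=29/2, d(RT,U)=43/2
iteration 2: select O,RT (d=29/2); attach at lengths (29/4, 25/4); label the merged cluster ORT
  updated: d(C,ORT)=73/3, d(ORT,U)=80/3
iteration 3: select C,U (d=22); attach at lengths (11, 11); label the merged cluster CU
  updated: d(CU,ORT)=51/2
iteration 4: select CU,ORT (d=51/2); attach at lengths (7/4, 11/2); label the merged cluster CORTU
final tree: ((C:11,U:11):7/4,(O:29/4,(R:1,T:1):25/4):11/2)
total length: 179/4

O,RT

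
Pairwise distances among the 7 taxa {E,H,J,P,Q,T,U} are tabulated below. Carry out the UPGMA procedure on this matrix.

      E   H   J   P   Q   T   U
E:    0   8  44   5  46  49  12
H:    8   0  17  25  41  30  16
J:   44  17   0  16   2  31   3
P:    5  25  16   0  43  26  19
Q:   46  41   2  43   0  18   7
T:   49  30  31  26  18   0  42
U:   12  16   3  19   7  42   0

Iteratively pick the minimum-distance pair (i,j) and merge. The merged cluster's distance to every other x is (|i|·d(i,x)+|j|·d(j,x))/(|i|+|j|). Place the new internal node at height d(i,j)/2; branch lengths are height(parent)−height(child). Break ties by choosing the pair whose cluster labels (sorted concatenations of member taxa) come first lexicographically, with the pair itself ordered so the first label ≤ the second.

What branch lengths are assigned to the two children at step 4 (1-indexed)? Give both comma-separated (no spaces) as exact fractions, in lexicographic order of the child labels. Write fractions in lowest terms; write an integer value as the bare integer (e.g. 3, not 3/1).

23/4,33/4

iteration 1: select J,Q (d=2); attach at lengths (1, 1); label the merged cluster JQ
  updated: d(E,JQ)=45, d(H,JQ)=29, d(JQ,P)=59/2, d(JQ,T)=49/2, d(JQ,U)=5
iteration 2: select E,P (d=5); attach at lengths (5/2, 5/2); label the merged cluster EP
  updated: d(EP,H)=33/2, d(EP,JQ)=149/4, d(EP,T)=75/2, d(EP,U)=31/2
iteration 3: select JQ,U (d=5); attach at lengths (3/2, 5/2); label the merged cluster JQU
  updated: d(EP,JQU)=30, d(H,JQU)=74/3, d(JQU,T)=91/3
iteration 4: select EP,H (d=33/2); attach at lengths (23/4, 33/4); label the merged cluster EHP
  updated: d(EHP,JQU)=254/9, d(EHP,T)=35
iteration 5: select EHP,JQU (d=254/9); attach at lengths (211/36, 209/18); label the merged cluster EHJPQU
  updated: d(EHJPQU,T)=98/3
iteration 6: select EHJPQU,T (d=98/3); attach at lengths (20/9, 49/3); label the merged cluster EHJPQTU
final tree: ((((E:5/2,P:5/2):23/4,H:33/4):211/36,((J:1,Q:1):3/2,U:5/2):209/18):20/9,T:49/3)
total length: 2197/36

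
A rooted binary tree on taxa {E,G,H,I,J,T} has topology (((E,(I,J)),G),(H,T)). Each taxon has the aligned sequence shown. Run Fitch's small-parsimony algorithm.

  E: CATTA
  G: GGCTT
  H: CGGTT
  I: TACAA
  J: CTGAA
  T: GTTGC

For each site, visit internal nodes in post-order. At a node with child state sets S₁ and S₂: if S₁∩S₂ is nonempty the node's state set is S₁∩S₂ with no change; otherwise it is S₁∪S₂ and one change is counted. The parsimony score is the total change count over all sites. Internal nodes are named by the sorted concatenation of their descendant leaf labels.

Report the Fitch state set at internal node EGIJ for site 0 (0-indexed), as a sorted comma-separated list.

[col 0] IJ: children I:{T}, J:{C} ∪→ {C,T}; cost 1
[col 0] EIJ: children E:{C}, IJ:{C,T} ∩→ {C}; cost 0
[col 0] EGIJ: children EIJ:{C}, G:{G} ∪→ {C,G}; cost 1
[col 0] HT: children H:{C}, T:{G} ∪→ {C,G}; cost 1
[col 0] EGHIJT: children EGIJ:{C,G}, HT:{C,G} ∩→ {C,G}; cost 0
[col 1] IJ: children I:{A}, J:{T} ∪→ {A,T}; cost 1
[col 1] EIJ: children E:{A}, IJ:{A,T} ∩→ {A}; cost 0
[col 1] EGIJ: children EIJ:{A}, G:{G} ∪→ {A,G}; cost 1
[col 1] HT: children H:{G}, T:{T} ∪→ {G,T}; cost 1
[col 1] EGHIJT: children EGIJ:{A,G}, HT:{G,T} ∩→ {G}; cost 0
[col 2] IJ: children I:{C}, J:{G} ∪→ {C,G}; cost 1
[col 2] EIJ: children E:{T}, IJ:{C,G} ∪→ {C,G,T}; cost 1
[col 2] EGIJ: children EIJ:{C,G,T}, G:{C} ∩→ {C}; cost 0
[col 2] HT: children H:{G}, T:{T} ∪→ {G,T}; cost 1
[col 2] EGHIJT: children EGIJ:{C}, HT:{G,T} ∪→ {C,G,T}; cost 1
[col 3] IJ: children I:{A}, J:{A} ∩→ {A}; cost 0
[col 3] EIJ: children E:{T}, IJ:{A} ∪→ {A,T}; cost 1
[col 3] EGIJ: children EIJ:{A,T}, G:{T} ∩→ {T}; cost 0
[col 3] HT: children H:{T}, T:{G} ∪→ {G,T}; cost 1
[col 3] EGHIJT: children EGIJ:{T}, HT:{G,T} ∩→ {T}; cost 0
[col 4] IJ: children I:{A}, J:{A} ∩→ {A}; cost 0
[col 4] EIJ: children E:{A}, IJ:{A} ∩→ {A}; cost 0
[col 4] EGIJ: children EIJ:{A}, G:{T} ∪→ {A,T}; cost 1
[col 4] HT: children H:{T}, T:{C} ∪→ {C,T}; cost 1
[col 4] EGHIJT: children EGIJ:{A,T}, HT:{C,T} ∩→ {T}; cost 0
per-site changes: [3, 3, 4, 2, 2]; total = 14

C,G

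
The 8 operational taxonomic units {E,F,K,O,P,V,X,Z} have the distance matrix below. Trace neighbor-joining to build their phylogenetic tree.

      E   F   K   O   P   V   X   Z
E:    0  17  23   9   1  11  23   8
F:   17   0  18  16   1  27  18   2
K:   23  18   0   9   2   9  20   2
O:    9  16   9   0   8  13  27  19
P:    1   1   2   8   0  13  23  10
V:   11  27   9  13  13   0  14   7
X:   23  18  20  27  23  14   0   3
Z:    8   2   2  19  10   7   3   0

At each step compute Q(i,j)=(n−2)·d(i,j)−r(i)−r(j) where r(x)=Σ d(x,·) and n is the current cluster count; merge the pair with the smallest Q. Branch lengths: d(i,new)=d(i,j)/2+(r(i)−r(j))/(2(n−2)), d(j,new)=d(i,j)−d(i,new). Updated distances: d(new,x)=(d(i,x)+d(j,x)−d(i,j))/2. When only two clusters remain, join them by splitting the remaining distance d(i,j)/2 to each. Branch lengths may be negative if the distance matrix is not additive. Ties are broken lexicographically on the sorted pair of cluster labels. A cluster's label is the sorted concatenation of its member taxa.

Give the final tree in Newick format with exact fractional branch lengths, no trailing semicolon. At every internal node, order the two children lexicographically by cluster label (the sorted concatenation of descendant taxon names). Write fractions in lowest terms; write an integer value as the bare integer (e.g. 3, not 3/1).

(((((E:75/16,O:69/16):17/12,(F:21/4,P:-17/4):49/12):69/16,K:55/16):21/16,V:75/16):69/32,(X:95/12,Z:-59/12):69/32)

iteration 1: select X,Z (d=3, Q=-161); attach at lengths (95/12, -59/12); label the merged cluster XZ
  updated: d(E,XZ)=14, d(F,XZ)=17/2, d(K,XZ)=19/2, d(O,XZ)=43/2, d(P,XZ)=15, d(V,XZ)=9
iteration 2: select F,P (d=1, Q=-245/2); attach at lengths (21/4, -17/4); label the merged cluster FP
  updated: d(E,FP)=17/2, d(FP,K)=19/2, d(FP,O)=23/2, d(FP,V)=39/2, d(FP,XZ)=45/4
iteration 3: select E,O (d=9, Q=-187/2); attach at lengths (75/16, 69/16); label the merged cluster EO
  updated: d(EO,FP)=11/2, d(EO,K)=23/2, d(EO,V)=15/2, d(EO,XZ)=53/4
iteration 4: select EO,FP (d=11/2, Q=-67); attach at lengths (17/12, 49/12); label the merged cluster EFOP
  updated: d(EFOP,K)=31/4, d(EFOP,V)=43/4, d(EFOP,XZ)=19/2
iteration 5: select EFOP,K (d=31/4, Q=-155/4); attach at lengths (69/16, 55/16); label the merged cluster EFKOP
  updated: d(EFKOP,V)=6, d(EFKOP,XZ)=45/8
iteration 6: select EFKOP,V (d=6, Q=-165/8); attach at lengths (21/16, 75/16); label the merged cluster EFKOPV
  updated: d(EFKOPV,XZ)=69/16
iteration 7: select EFKOPV,XZ (d=69/16); attach at lengths (69/32, 69/32); label the merged cluster EFKOPVXZ
final tree: (((((E:75/16,O:69/16):17/12,(F:21/4,P:-17/4):49/12):69/16,K:55/16):21/16,V:75/16):69/32,(X:95/12,Z:-59/12):69/32)
total length: 585/16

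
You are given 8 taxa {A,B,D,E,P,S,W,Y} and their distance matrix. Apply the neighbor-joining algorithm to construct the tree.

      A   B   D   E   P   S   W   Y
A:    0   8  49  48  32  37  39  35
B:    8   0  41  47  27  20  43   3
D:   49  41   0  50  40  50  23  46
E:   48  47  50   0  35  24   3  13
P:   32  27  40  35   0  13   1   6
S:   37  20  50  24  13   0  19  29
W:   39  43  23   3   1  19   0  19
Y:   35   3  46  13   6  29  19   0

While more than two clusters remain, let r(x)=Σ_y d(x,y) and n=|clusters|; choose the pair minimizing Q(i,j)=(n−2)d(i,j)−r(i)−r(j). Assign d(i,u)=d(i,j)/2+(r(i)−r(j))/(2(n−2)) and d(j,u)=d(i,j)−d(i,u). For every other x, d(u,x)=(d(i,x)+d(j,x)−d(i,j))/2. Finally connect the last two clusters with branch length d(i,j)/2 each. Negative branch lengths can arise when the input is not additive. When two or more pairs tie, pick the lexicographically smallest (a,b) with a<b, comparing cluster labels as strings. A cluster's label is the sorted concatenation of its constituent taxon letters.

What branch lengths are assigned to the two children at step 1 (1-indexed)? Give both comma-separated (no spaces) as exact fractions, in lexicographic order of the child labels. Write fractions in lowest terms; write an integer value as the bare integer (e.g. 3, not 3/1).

iteration 1: select A,B (d=8, Q=-389); attach at lengths (107/12, -11/12); label the merged cluster AB
  updated: d(AB,D)=41, d(AB,E)=87/2, d(AB,P)=51/2, d(AB,S)=49/2, d(AB,W)=37, d(AB,Y)=15
iteration 2: select E,W (d=3, Q=-511/2); attach at lengths (163/20, -103/20); label the merged cluster EW
  updated: d(AB,EW)=155/4, d(D,EW)=35, d(EW,P)=33/2, d(EW,S)=20, d(EW,Y)=29/2
iteration 3: select D,EW (d=35, Q=-787/4); attach at lengths (909/32, 211/32); label the merged cluster DEW
  updated: d(AB,DEW)=179/8, d(DEW,P)=43/4, d(DEW,S)=35/2, d(DEW,Y)=51/4
iteration 4: select AB,Y (d=15, Q=-841/8); attach at lengths (557/48, 163/48); label the merged cluster ABY
  updated: d(ABY,DEW)=161/16, d(ABY,P)=33/4, d(ABY,S)=77/4
iteration 5: select ABY,DEW (d=161/16, Q=-223/4); attach at lengths (155/32, 167/32); label the merged cluster ABDEWY
  updated: d(ABDEWY,P)=143/32, d(ABDEWY,S)=427/32
iteration 6: select ABDEWY,P (d=143/32, Q=-493/16); attach at lengths (77/32, 33/16); label the merged cluster ABDEPWY
  updated: d(ABDEPWY,S)=175/16
iteration 7: select ABDEPWY,S (d=175/16); attach at lengths (175/32, 175/32); label the merged cluster ABDEPSWY
final tree: (((((A:107/12,B:-11/12):557/48,Y:163/48):155/32,(D:909/32,(E:163/20,W:-103/20):211/32):167/32):77/32,P:33/16):175/32,S:175/32)
total length: 2767/32

107/12,-11/12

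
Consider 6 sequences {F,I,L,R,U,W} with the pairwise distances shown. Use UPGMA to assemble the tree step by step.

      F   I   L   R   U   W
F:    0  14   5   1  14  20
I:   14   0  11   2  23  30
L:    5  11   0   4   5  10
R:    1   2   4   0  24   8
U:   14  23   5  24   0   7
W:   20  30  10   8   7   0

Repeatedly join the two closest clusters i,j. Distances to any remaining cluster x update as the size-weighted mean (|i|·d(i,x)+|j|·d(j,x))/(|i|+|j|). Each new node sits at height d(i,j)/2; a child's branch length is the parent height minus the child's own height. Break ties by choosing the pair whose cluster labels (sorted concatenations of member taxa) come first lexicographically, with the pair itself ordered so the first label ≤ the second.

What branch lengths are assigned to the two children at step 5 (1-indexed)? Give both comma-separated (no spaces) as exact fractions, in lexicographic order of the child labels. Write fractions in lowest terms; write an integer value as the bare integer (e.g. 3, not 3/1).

31/8,39/8

1. join F+R (d=1) ⇒ FR; edges |F|=1/2, |R|=1/2
  updated: d(FR,I)=8, d(FR,L)=9/2, d(FR,U)=19, d(FR,W)=14
2. join FR+L (d=9/2) ⇒ FLR; edges |FR|=7/4, |L|=9/4
  updated: d(FLR,I)=9, d(FLR,U)=43/3, d(FLR,W)=38/3
3. join U+W (d=7) ⇒ UW; edges |U|=7/2, |W|=7/2
  updated: d(FLR,UW)=27/2, d(I,UW)=53/2
4. join FLR+I (d=9) ⇒ FILR; edges |FLR|=9/4, |I|=9/2
  updated: d(FILR,UW)=67/4
5. join FILR+UW (d=67/4) ⇒ FILRUW; edges |FILR|=31/8, |UW|=39/8
final tree: ((((F:1/2,R:1/2):7/4,L:9/4):9/4,I:9/2):31/8,(U:7/2,W:7/2):39/8)
total length: 55/2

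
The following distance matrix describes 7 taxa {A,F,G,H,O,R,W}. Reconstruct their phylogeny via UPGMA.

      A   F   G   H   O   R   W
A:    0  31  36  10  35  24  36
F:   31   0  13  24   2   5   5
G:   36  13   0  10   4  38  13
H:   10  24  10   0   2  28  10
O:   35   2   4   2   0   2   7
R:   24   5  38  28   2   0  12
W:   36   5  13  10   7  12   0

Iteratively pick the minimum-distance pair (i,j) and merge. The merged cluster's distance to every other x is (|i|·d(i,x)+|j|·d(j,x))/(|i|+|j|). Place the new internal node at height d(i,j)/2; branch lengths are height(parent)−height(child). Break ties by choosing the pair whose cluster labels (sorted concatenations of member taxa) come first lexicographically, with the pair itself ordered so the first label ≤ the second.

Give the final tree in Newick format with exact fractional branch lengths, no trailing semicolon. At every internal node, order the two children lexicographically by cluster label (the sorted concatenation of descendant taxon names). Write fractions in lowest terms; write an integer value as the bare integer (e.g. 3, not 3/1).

iteration 1: select F,O (d=2); attach at lengths (1, 1); label the merged cluster FO
  updated: d(A,FO)=33, d(FO,G)=17/2, d(FO,H)=13, d(FO,R)=7/2, d(FO,W)=6
iteration 2: select FO,R (d=7/2); attach at lengths (3/4, 7/4); label the merged cluster FOR
  updated: d(A,FOR)=30, d(FOR,G)=55/3, d(FOR,H)=18, d(FOR,W)=8
iteration 3: select FOR,W (d=8); attach at lengths (9/4, 4); label the merged cluster FORW
  updated: d(A,FORW)=63/2, d(FORW,G)=17, d(FORW,H)=16
iteration 4: select A,H (d=10); attach at lengths (5, 5); label the merged cluster AH
  updated: d(AH,FORW)=95/4, d(AH,G)=23
iteration 5: select FORW,G (d=17); attach at lengths (9/2, 17/2); label the merged cluster FGORW
  updated: d(AH,FGORW)=118/5
iteration 6: select AH,FGORW (d=118/5); attach at lengths (34/5, 33/10); label the merged cluster AFGHORW
final tree: ((A:5,H:5):34/5,((((F:1,O:1):3/4,R:7/4):9/4,W:4):9/2,G:17/2):33/10)
total length: 877/20

((A:5,H:5):34/5,((((F:1,O:1):3/4,R:7/4):9/4,W:4):9/2,G:17/2):33/10)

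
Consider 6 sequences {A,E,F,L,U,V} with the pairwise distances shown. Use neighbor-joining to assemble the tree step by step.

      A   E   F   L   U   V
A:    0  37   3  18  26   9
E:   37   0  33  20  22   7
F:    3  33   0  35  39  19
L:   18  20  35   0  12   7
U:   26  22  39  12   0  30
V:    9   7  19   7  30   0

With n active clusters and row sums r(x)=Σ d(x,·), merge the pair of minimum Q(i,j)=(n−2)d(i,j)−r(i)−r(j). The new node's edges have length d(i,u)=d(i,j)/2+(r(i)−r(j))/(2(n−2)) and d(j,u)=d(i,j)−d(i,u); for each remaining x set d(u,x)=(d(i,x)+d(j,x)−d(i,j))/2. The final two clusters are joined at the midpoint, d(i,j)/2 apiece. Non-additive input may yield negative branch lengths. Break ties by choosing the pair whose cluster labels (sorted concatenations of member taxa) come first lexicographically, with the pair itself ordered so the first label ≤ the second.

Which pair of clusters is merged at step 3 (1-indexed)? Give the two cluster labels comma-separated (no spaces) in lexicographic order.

AF,V

step 1: merge (A,F) at d=3, Q=-210; branch lengths A→-3, F→6; new cluster AF
  updated: d(AF,E)=67/2, d(AF,L)=25, d(AF,U)=31, d(AF,V)=25/2
step 2: merge (L,U) at d=12, Q=-123; branch lengths L→5/6, U→67/6; new cluster LU
  updated: d(AF,LU)=22, d(E,LU)=15, d(LU,V)=25/2
step 3: merge (AF,V) at d=25/2, Q=-75; branch lengths AF→61/4, V→-11/4; new cluster AFV
  updated: d(AFV,E)=14, d(AFV,LU)=11
step 4: merge (AFV,E) at d=14, Q=-40; branch lengths AFV→5, E→9; new cluster AEFV
  updated: d(AEFV,LU)=6
step 5: merge (AEFV,LU) at d=6; branch lengths AEFV→3, LU→3; new cluster AEFLUV
final tree: ((((A:-3,F:6):61/4,V:-11/4):5,E:9):3,(L:5/6,U:67/6):3)
total length: 95/2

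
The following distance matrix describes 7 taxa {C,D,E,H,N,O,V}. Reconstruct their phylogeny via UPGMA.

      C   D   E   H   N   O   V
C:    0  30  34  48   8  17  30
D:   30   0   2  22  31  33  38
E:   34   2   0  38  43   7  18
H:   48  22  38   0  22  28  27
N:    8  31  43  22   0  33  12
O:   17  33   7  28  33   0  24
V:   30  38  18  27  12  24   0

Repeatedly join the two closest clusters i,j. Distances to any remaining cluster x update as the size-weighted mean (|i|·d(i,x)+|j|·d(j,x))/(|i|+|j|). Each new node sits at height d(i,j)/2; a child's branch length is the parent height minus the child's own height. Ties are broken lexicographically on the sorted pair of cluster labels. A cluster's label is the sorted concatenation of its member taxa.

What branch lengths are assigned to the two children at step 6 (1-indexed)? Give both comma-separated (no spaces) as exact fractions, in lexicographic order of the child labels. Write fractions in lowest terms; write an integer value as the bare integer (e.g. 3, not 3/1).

step 1: merge (D,E) at d=2; branch lengths D→1, E→1; new cluster DE
  updated: d(C,DE)=32, d(DE,H)=30, d(DE,N)=37, d(DE,O)=20, d(DE,V)=28
step 2: merge (C,N) at d=8; branch lengths C→4, N→4; new cluster CN
  updated: d(CN,DE)=69/2, d(CN,H)=35, d(CN,O)=25, d(CN,V)=21
step 3: merge (DE,O) at d=20; branch lengths DE→9, O→10; new cluster DEO
  updated: d(CN,DEO)=94/3, d(DEO,H)=88/3, d(DEO,V)=80/3
step 4: merge (CN,V) at d=21; branch lengths CN→13/2, V→21/2; new cluster CNV
  updated: d(CNV,DEO)=268/9, d(CNV,H)=97/3
step 5: merge (DEO,H) at d=88/3; branch lengths DEO→14/3, H→44/3; new cluster DEHO
  updated: d(CNV,DEHO)=365/12
step 6: merge (CNV,DEHO) at d=365/12; branch lengths CNV→113/24, DEHO→13/24; new cluster CDEHNOV
final tree: (((C:4,N:4):13/2,V:21/2):113/24,(((D:1,E:1):9,O:10):14/3,H:44/3):13/24)
total length: 847/12

113/24,13/24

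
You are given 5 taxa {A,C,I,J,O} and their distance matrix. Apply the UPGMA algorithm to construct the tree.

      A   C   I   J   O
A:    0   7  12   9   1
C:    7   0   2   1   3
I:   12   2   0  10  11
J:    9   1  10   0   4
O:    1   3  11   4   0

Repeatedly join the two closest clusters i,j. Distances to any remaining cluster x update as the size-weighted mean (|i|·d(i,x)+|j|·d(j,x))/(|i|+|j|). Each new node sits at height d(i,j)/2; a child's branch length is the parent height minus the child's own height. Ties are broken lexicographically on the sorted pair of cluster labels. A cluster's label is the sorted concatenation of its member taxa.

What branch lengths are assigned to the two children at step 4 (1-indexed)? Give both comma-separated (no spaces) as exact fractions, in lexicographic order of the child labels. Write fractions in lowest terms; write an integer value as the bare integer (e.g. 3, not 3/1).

3/2,35/8

1. join A+O (d=1) ⇒ AO; edges |A|=1/2, |O|=1/2
  updated: d(AO,C)=5, d(AO,I)=23/2, d(AO,J)=13/2
2. join C+J (d=1) ⇒ CJ; edges |C|=1/2, |J|=1/2
  updated: d(AO,CJ)=23/4, d(CJ,I)=6
3. join AO+CJ (d=23/4) ⇒ ACJO; edges |AO|=19/8, |CJ|=19/8
  updated: d(ACJO,I)=35/4
4. join ACJO+I (d=35/4) ⇒ ACIJO; edges |ACJO|=3/2, |I|=35/8
final tree: (((A:1/2,O:1/2):19/8,(C:1/2,J:1/2):19/8):3/2,I:35/8)
total length: 101/8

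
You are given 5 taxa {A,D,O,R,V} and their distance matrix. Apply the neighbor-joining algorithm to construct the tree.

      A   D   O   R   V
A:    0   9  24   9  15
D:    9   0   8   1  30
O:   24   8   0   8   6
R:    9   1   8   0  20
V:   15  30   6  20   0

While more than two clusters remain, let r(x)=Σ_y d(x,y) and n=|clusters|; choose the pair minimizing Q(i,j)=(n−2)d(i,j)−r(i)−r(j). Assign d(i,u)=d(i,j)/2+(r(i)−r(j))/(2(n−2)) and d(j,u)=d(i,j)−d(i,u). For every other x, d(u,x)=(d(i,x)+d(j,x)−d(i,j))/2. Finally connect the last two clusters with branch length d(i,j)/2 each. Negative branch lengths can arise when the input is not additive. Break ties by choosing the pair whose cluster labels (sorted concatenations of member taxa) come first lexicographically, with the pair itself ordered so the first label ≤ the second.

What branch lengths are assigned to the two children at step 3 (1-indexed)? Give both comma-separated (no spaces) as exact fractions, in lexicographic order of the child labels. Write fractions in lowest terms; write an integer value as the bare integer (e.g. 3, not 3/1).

5/2,7/4

iteration 1: select O,V (d=6, Q=-99); attach at lengths (-7/6, 43/6); label the merged cluster OV
  updated: d(A,OV)=33/2, d(D,OV)=16, d(OV,R)=11
iteration 2: select A,OV (d=33/2, Q=-45); attach at lengths (6, 21/2); label the merged cluster AOV
  updated: d(AOV,D)=17/4, d(AOV,R)=7/4
iteration 3: select AOV,D (d=17/4, Q=-7); attach at lengths (5/2, 7/4); label the merged cluster ADOV
  updated: d(ADOV,R)=-3/4
iteration 4: select ADOV,R (d=-3/4); attach at lengths (-3/8, -3/8); label the merged cluster ADORV
final tree: (((A:6,(O:-7/6,V:43/6):21/2):5/2,D:7/4):-3/8,R:-3/8)
total length: 26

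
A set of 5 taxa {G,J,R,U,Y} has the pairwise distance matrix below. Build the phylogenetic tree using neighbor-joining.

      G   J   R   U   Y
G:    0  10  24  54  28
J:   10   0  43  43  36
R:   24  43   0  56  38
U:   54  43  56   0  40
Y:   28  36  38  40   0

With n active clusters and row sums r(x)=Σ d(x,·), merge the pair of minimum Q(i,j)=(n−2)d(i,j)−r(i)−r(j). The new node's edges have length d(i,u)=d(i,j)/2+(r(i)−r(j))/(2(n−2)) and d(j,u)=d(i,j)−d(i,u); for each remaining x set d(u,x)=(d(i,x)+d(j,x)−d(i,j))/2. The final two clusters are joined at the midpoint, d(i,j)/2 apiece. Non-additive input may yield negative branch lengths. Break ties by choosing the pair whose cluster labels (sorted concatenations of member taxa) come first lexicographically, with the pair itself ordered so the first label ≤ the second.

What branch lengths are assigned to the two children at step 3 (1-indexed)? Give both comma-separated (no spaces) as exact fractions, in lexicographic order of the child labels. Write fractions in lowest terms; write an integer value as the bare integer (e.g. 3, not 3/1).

iteration 1: select G,J (d=10, Q=-218); attach at lengths (7/3, 23/3); label the merged cluster GJ
  updated: d(GJ,R)=57/2, d(GJ,U)=87/2, d(GJ,Y)=27
iteration 2: select GJ,R (d=57/2, Q=-329/2); attach at lengths (67/8, 161/8); label the merged cluster GJR
  updated: d(GJR,U)=71/2, d(GJR,Y)=73/4
iteration 3: select GJR,U (d=71/2, Q=-375/4); attach at lengths (55/8, 229/8); label the merged cluster GJRU
  updated: d(GJRU,Y)=91/8
iteration 4: select GJRU,Y (d=91/8); attach at lengths (91/16, 91/16); label the merged cluster GJRUY
final tree: ((((G:7/3,J:23/3):67/8,R:161/8):55/8,U:229/8):91/16,Y:91/16)
total length: 683/8

55/8,229/8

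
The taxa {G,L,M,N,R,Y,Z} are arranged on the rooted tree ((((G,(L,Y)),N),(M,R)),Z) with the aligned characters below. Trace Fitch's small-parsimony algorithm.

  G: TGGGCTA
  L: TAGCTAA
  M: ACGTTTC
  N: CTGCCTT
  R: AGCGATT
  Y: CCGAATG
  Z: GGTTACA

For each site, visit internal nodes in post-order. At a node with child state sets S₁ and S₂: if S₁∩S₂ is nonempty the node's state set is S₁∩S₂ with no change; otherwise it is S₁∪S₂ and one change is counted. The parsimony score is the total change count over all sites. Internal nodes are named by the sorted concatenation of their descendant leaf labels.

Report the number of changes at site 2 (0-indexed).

LY@0: {T} ∪ {C} = {C,T} (union, +1)
GLY@0: {T} ∩ {C,T} = {T} (intersection, +0)
GLNY@0: {T} ∪ {C} = {C,T} (union, +1)
MR@0: {A} ∩ {A} = {A} (intersection, +0)
GLMNRY@0: {C,T} ∪ {A} = {A,C,T} (union, +1)
GLMNRYZ@0: {A,C,T} ∪ {G} = {A,C,G,T} (union, +1)
LY@1: {A} ∪ {C} = {A,C} (union, +1)
GLY@1: {G} ∪ {A,C} = {A,C,G} (union, +1)
GLNY@1: {A,C,G} ∪ {T} = {A,C,G,T} (union, +1)
MR@1: {C} ∪ {G} = {C,G} (union, +1)
GLMNRY@1: {A,C,G,T} ∩ {C,G} = {C,G} (intersection, +0)
GLMNRYZ@1: {C,G} ∩ {G} = {G} (intersection, +0)
LY@2: {G} ∩ {G} = {G} (intersection, +0)
GLY@2: {G} ∩ {G} = {G} (intersection, +0)
GLNY@2: {G} ∩ {G} = {G} (intersection, +0)
MR@2: {G} ∪ {C} = {C,G} (union, +1)
GLMNRY@2: {G} ∩ {C,G} = {G} (intersection, +0)
GLMNRYZ@2: {G} ∪ {T} = {G,T} (union, +1)
LY@3: {C} ∪ {A} = {A,C} (union, +1)
GLY@3: {G} ∪ {A,C} = {A,C,G} (union, +1)
GLNY@3: {A,C,G} ∩ {C} = {C} (intersection, +0)
MR@3: {T} ∪ {G} = {G,T} (union, +1)
GLMNRY@3: {C} ∪ {G,T} = {C,G,T} (union, +1)
GLMNRYZ@3: {C,G,T} ∩ {T} = {T} (intersection, +0)
LY@4: {T} ∪ {A} = {A,T} (union, +1)
GLY@4: {C} ∪ {A,T} = {A,C,T} (union, +1)
GLNY@4: {A,C,T} ∩ {C} = {C} (intersection, +0)
MR@4: {T} ∪ {A} = {A,T} (union, +1)
GLMNRY@4: {C} ∪ {A,T} = {A,C,T} (union, +1)
GLMNRYZ@4: {A,C,T} ∩ {A} = {A} (intersection, +0)
LY@5: {A} ∪ {T} = {A,T} (union, +1)
GLY@5: {T} ∩ {A,T} = {T} (intersection, +0)
GLNY@5: {T} ∩ {T} = {T} (intersection, +0)
MR@5: {T} ∩ {T} = {T} (intersection, +0)
GLMNRY@5: {T} ∩ {T} = {T} (intersection, +0)
GLMNRYZ@5: {T} ∪ {C} = {C,T} (union, +1)
LY@6: {A} ∪ {G} = {A,G} (union, +1)
GLY@6: {A} ∩ {A,G} = {A} (intersection, +0)
GLNY@6: {A} ∪ {T} = {A,T} (union, +1)
MR@6: {C} ∪ {T} = {C,T} (union, +1)
GLMNRY@6: {A,T} ∩ {C,T} = {T} (intersection, +0)
GLMNRYZ@6: {T} ∪ {A} = {A,T} (union, +1)
per-site changes: [4, 4, 2, 4, 4, 2, 4]; total = 24

2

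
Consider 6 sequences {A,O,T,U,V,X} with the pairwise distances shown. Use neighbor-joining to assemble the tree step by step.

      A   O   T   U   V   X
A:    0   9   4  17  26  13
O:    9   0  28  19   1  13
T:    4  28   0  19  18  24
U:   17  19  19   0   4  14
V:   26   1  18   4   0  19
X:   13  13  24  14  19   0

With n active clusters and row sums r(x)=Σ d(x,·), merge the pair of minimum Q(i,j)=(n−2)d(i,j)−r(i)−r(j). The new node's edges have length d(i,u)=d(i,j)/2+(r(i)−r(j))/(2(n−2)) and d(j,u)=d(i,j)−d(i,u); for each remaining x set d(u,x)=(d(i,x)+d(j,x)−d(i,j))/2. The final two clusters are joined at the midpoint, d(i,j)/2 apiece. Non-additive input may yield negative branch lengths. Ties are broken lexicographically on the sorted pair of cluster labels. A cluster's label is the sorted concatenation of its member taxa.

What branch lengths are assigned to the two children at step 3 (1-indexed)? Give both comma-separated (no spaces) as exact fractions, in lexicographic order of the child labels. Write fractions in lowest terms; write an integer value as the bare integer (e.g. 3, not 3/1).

step 1: merge (A,T) at d=4, Q=-146; branch lengths A→-1, T→5; new cluster AT
  updated: d(AT,O)=33/2, d(AT,U)=16, d(AT,V)=20, d(AT,X)=33/2
step 2: merge (O,V) at d=1, Q=-181/2; branch lengths O→17/12, V→-5/12; new cluster OV
  updated: d(AT,OV)=71/4, d(OV,U)=11, d(OV,X)=31/2
step 3: merge (AT,X) at d=33/2, Q=-253/4; branch lengths AT→149/16, X→115/16; new cluster ATX
  updated: d(ATX,OV)=67/8, d(ATX,U)=27/4
step 4: merge (ATX,OV) at d=67/8, Q=-209/8; branch lengths ATX→33/16, OV→101/16; new cluster AOTVX
  updated: d(AOTVX,U)=75/16
step 5: merge (AOTVX,U) at d=75/16; branch lengths AOTVX→75/32, U→75/32; new cluster AOTUVX
final tree: ((((A:-1,T:5):149/16,X:115/16):33/16,(O:17/12,V:-5/12):101/16):75/32,U:75/32)
total length: 553/16

149/16,115/16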